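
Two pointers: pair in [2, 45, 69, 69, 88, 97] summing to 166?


lo=0(2)+hi=5(97)=99
lo=1(45)+hi=5(97)=142
lo=2(69)+hi=5(97)=166

Yes: 69+97=166


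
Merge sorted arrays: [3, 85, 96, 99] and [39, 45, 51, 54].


Take 3 from A
Take 39 from B
Take 45 from B
Take 51 from B
Take 54 from B

Merged: [3, 39, 45, 51, 54, 85, 96, 99]


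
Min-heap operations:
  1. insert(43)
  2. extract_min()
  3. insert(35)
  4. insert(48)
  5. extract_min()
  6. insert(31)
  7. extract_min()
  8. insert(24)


insert(43) -> [43]
extract_min()->43, []
insert(35) -> [35]
insert(48) -> [35, 48]
extract_min()->35, [48]
insert(31) -> [31, 48]
extract_min()->31, [48]
insert(24) -> [24, 48]

Final heap: [24, 48]


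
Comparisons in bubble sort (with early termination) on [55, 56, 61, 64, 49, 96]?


Algorithm: bubble sort (with early termination)
Input: [55, 56, 61, 64, 49, 96]
Sorted: [49, 55, 56, 61, 64, 96]

15


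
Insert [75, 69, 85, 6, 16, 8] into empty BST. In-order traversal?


Insert 75: root
Insert 69: L from 75
Insert 85: R from 75
Insert 6: L from 75 -> L from 69
Insert 16: L from 75 -> L from 69 -> R from 6
Insert 8: L from 75 -> L from 69 -> R from 6 -> L from 16

In-order: [6, 8, 16, 69, 75, 85]


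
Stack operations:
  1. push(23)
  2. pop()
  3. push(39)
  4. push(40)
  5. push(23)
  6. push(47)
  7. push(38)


push(23) -> [23]
pop()->23, []
push(39) -> [39]
push(40) -> [39, 40]
push(23) -> [39, 40, 23]
push(47) -> [39, 40, 23, 47]
push(38) -> [39, 40, 23, 47, 38]

Final stack: [39, 40, 23, 47, 38]


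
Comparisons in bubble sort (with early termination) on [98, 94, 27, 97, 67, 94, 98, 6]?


Algorithm: bubble sort (with early termination)
Input: [98, 94, 27, 97, 67, 94, 98, 6]
Sorted: [6, 27, 67, 94, 94, 97, 98, 98]

28


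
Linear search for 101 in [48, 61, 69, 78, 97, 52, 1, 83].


i=0: 48!=101
i=1: 61!=101
i=2: 69!=101
i=3: 78!=101
i=4: 97!=101
i=5: 52!=101
i=6: 1!=101
i=7: 83!=101

Not found, 8 comps


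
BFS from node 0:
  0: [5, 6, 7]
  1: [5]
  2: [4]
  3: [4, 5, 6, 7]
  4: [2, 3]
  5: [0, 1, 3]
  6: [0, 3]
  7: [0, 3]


Visit 0, enqueue [5, 6, 7]
Visit 5, enqueue [1, 3]
Visit 6, enqueue []
Visit 7, enqueue []
Visit 1, enqueue []
Visit 3, enqueue [4]
Visit 4, enqueue [2]
Visit 2, enqueue []

BFS order: [0, 5, 6, 7, 1, 3, 4, 2]


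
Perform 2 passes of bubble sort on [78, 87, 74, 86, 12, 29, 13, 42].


Initial: [78, 87, 74, 86, 12, 29, 13, 42]
Pass 1: [78, 74, 86, 12, 29, 13, 42, 87] (6 swaps)
Pass 2: [74, 78, 12, 29, 13, 42, 86, 87] (5 swaps)

After 2 passes: [74, 78, 12, 29, 13, 42, 86, 87]


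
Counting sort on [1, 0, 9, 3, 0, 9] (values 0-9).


Input: [1, 0, 9, 3, 0, 9]
Counts: [2, 1, 0, 1, 0, 0, 0, 0, 0, 2]

Sorted: [0, 0, 1, 3, 9, 9]


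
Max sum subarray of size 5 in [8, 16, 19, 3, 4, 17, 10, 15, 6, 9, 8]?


[0:5]: 50
[1:6]: 59
[2:7]: 53
[3:8]: 49
[4:9]: 52
[5:10]: 57
[6:11]: 48

Max: 59 at [1:6]


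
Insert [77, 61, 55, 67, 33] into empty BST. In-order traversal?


Insert 77: root
Insert 61: L from 77
Insert 55: L from 77 -> L from 61
Insert 67: L from 77 -> R from 61
Insert 33: L from 77 -> L from 61 -> L from 55

In-order: [33, 55, 61, 67, 77]


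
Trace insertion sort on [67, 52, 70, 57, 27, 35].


Initial: [67, 52, 70, 57, 27, 35]
Insert 52: [52, 67, 70, 57, 27, 35]
Insert 70: [52, 67, 70, 57, 27, 35]
Insert 57: [52, 57, 67, 70, 27, 35]
Insert 27: [27, 52, 57, 67, 70, 35]
Insert 35: [27, 35, 52, 57, 67, 70]

Sorted: [27, 35, 52, 57, 67, 70]


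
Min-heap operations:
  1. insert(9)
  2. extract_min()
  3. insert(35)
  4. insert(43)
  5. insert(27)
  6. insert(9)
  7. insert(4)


insert(9) -> [9]
extract_min()->9, []
insert(35) -> [35]
insert(43) -> [35, 43]
insert(27) -> [27, 43, 35]
insert(9) -> [9, 27, 35, 43]
insert(4) -> [4, 9, 35, 43, 27]

Final heap: [4, 9, 35, 43, 27]


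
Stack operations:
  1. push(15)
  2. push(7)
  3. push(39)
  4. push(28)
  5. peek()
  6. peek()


push(15) -> [15]
push(7) -> [15, 7]
push(39) -> [15, 7, 39]
push(28) -> [15, 7, 39, 28]
peek()->28
peek()->28

Final stack: [15, 7, 39, 28]


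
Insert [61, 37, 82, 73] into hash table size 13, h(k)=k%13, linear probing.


Insert 61: h=9 -> slot 9
Insert 37: h=11 -> slot 11
Insert 82: h=4 -> slot 4
Insert 73: h=8 -> slot 8

Table: [None, None, None, None, 82, None, None, None, 73, 61, None, 37, None]


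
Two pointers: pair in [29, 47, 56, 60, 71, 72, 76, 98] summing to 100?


lo=0(29)+hi=7(98)=127
lo=0(29)+hi=6(76)=105
lo=0(29)+hi=5(72)=101
lo=0(29)+hi=4(71)=100

Yes: 29+71=100


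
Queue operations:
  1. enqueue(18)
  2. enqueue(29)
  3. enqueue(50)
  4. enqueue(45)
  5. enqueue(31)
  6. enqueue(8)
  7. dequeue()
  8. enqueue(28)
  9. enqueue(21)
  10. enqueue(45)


enqueue(18) -> [18]
enqueue(29) -> [18, 29]
enqueue(50) -> [18, 29, 50]
enqueue(45) -> [18, 29, 50, 45]
enqueue(31) -> [18, 29, 50, 45, 31]
enqueue(8) -> [18, 29, 50, 45, 31, 8]
dequeue()->18, [29, 50, 45, 31, 8]
enqueue(28) -> [29, 50, 45, 31, 8, 28]
enqueue(21) -> [29, 50, 45, 31, 8, 28, 21]
enqueue(45) -> [29, 50, 45, 31, 8, 28, 21, 45]

Final queue: [29, 50, 45, 31, 8, 28, 21, 45]


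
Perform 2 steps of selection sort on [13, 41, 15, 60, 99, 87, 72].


Initial: [13, 41, 15, 60, 99, 87, 72]
Step 1: min=13 at 0
  Swap: [13, 41, 15, 60, 99, 87, 72]
Step 2: min=15 at 2
  Swap: [13, 15, 41, 60, 99, 87, 72]

After 2 steps: [13, 15, 41, 60, 99, 87, 72]


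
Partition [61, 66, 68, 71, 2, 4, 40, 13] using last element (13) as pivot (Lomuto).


Pivot: 13
  2 <= 13: swap -> [2, 66, 68, 71, 61, 4, 40, 13]
  4 <= 13: swap -> [2, 4, 68, 71, 61, 66, 40, 13]
Place pivot at 2: [2, 4, 13, 71, 61, 66, 40, 68]

Partitioned: [2, 4, 13, 71, 61, 66, 40, 68]


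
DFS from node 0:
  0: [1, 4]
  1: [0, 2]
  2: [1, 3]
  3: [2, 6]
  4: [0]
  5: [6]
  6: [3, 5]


Visit 0, push [4, 1]
Visit 1, push [2]
Visit 2, push [3]
Visit 3, push [6]
Visit 6, push [5]
Visit 5, push []
Visit 4, push []

DFS order: [0, 1, 2, 3, 6, 5, 4]


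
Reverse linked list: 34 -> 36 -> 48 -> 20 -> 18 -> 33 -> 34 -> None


Step 1: curr=34, set curr.next=prev(None) | reversed so far: 34
Step 2: curr=36, set curr.next=prev(34) | reversed so far: 36 -> 34
Step 3: curr=48, set curr.next=prev(36) | reversed so far: 48 -> 36 -> 34
Step 4: curr=20, set curr.next=prev(48) | reversed so far: 20 -> 48 -> 36 -> 34
Step 5: curr=18, set curr.next=prev(20) | reversed so far: 18 -> 20 -> 48 -> 36 -> 34
Step 6: curr=33, set curr.next=prev(18) | reversed so far: 33 -> 18 -> 20 -> 48 -> 36 -> 34
Step 7: curr=34, set curr.next=prev(33) | reversed so far: 34 -> 33 -> 18 -> 20 -> 48 -> 36 -> 34

34 -> 33 -> 18 -> 20 -> 48 -> 36 -> 34 -> None


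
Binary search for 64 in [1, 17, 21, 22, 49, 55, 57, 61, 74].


Step 1: lo=0, hi=8, mid=4, val=49
Step 2: lo=5, hi=8, mid=6, val=57
Step 3: lo=7, hi=8, mid=7, val=61
Step 4: lo=8, hi=8, mid=8, val=74

Not found


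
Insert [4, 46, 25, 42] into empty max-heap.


Insert 4: [4]
Insert 46: [46, 4]
Insert 25: [46, 4, 25]
Insert 42: [46, 42, 25, 4]

Final heap: [46, 42, 25, 4]


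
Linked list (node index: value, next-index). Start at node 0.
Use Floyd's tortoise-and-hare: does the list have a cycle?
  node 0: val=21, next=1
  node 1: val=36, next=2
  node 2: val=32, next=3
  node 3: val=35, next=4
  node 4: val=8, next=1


Floyd's tortoise (slow, +1) and hare (fast, +2):
  init: slow=0, fast=0
  step 1: slow=1, fast=2
  step 2: slow=2, fast=4
  step 3: slow=3, fast=2
  step 4: slow=4, fast=4
  slow == fast at node 4: cycle detected

Cycle: yes


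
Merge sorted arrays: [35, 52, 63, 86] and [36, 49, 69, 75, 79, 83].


Take 35 from A
Take 36 from B
Take 49 from B
Take 52 from A
Take 63 from A
Take 69 from B
Take 75 from B
Take 79 from B
Take 83 from B

Merged: [35, 36, 49, 52, 63, 69, 75, 79, 83, 86]


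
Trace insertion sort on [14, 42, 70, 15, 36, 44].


Initial: [14, 42, 70, 15, 36, 44]
Insert 42: [14, 42, 70, 15, 36, 44]
Insert 70: [14, 42, 70, 15, 36, 44]
Insert 15: [14, 15, 42, 70, 36, 44]
Insert 36: [14, 15, 36, 42, 70, 44]
Insert 44: [14, 15, 36, 42, 44, 70]

Sorted: [14, 15, 36, 42, 44, 70]


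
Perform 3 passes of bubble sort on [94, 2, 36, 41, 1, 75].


Initial: [94, 2, 36, 41, 1, 75]
Pass 1: [2, 36, 41, 1, 75, 94] (5 swaps)
Pass 2: [2, 36, 1, 41, 75, 94] (1 swaps)
Pass 3: [2, 1, 36, 41, 75, 94] (1 swaps)

After 3 passes: [2, 1, 36, 41, 75, 94]


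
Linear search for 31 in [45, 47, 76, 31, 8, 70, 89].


i=0: 45!=31
i=1: 47!=31
i=2: 76!=31
i=3: 31==31 found!

Found at 3, 4 comps


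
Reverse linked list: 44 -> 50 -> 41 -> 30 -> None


Step 1: curr=44, set curr.next=prev(None) | reversed so far: 44
Step 2: curr=50, set curr.next=prev(44) | reversed so far: 50 -> 44
Step 3: curr=41, set curr.next=prev(50) | reversed so far: 41 -> 50 -> 44
Step 4: curr=30, set curr.next=prev(41) | reversed so far: 30 -> 41 -> 50 -> 44

30 -> 41 -> 50 -> 44 -> None


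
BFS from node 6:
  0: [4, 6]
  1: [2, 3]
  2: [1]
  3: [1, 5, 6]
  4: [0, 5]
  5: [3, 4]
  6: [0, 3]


Visit 6, enqueue [0, 3]
Visit 0, enqueue [4]
Visit 3, enqueue [1, 5]
Visit 4, enqueue []
Visit 1, enqueue [2]
Visit 5, enqueue []
Visit 2, enqueue []

BFS order: [6, 0, 3, 4, 1, 5, 2]


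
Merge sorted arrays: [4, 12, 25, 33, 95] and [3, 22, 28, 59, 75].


Take 3 from B
Take 4 from A
Take 12 from A
Take 22 from B
Take 25 from A
Take 28 from B
Take 33 from A
Take 59 from B
Take 75 from B

Merged: [3, 4, 12, 22, 25, 28, 33, 59, 75, 95]


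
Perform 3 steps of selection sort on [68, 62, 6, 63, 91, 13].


Initial: [68, 62, 6, 63, 91, 13]
Step 1: min=6 at 2
  Swap: [6, 62, 68, 63, 91, 13]
Step 2: min=13 at 5
  Swap: [6, 13, 68, 63, 91, 62]
Step 3: min=62 at 5
  Swap: [6, 13, 62, 63, 91, 68]

After 3 steps: [6, 13, 62, 63, 91, 68]


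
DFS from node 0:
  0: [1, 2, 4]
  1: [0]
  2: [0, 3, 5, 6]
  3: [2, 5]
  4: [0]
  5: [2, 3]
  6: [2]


Visit 0, push [4, 2, 1]
Visit 1, push []
Visit 2, push [6, 5, 3]
Visit 3, push [5]
Visit 5, push []
Visit 6, push []
Visit 4, push []

DFS order: [0, 1, 2, 3, 5, 6, 4]


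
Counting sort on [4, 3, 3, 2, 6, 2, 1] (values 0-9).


Input: [4, 3, 3, 2, 6, 2, 1]
Counts: [0, 1, 2, 2, 1, 0, 1, 0, 0, 0]

Sorted: [1, 2, 2, 3, 3, 4, 6]


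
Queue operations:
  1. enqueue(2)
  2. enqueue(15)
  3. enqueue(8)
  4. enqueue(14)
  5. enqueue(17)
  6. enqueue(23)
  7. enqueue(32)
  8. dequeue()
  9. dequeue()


enqueue(2) -> [2]
enqueue(15) -> [2, 15]
enqueue(8) -> [2, 15, 8]
enqueue(14) -> [2, 15, 8, 14]
enqueue(17) -> [2, 15, 8, 14, 17]
enqueue(23) -> [2, 15, 8, 14, 17, 23]
enqueue(32) -> [2, 15, 8, 14, 17, 23, 32]
dequeue()->2, [15, 8, 14, 17, 23, 32]
dequeue()->15, [8, 14, 17, 23, 32]

Final queue: [8, 14, 17, 23, 32]


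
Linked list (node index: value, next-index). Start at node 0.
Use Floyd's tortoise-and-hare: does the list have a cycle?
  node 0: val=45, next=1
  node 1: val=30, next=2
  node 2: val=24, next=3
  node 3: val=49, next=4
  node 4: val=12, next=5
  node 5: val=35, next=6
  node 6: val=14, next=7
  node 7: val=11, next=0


Floyd's tortoise (slow, +1) and hare (fast, +2):
  init: slow=0, fast=0
  step 1: slow=1, fast=2
  step 2: slow=2, fast=4
  step 3: slow=3, fast=6
  step 4: slow=4, fast=0
  step 5: slow=5, fast=2
  step 6: slow=6, fast=4
  step 7: slow=7, fast=6
  step 8: slow=0, fast=0
  slow == fast at node 0: cycle detected

Cycle: yes


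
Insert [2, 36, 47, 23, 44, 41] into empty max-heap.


Insert 2: [2]
Insert 36: [36, 2]
Insert 47: [47, 2, 36]
Insert 23: [47, 23, 36, 2]
Insert 44: [47, 44, 36, 2, 23]
Insert 41: [47, 44, 41, 2, 23, 36]

Final heap: [47, 44, 41, 2, 23, 36]


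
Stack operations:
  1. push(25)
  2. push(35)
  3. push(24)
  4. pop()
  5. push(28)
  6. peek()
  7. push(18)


push(25) -> [25]
push(35) -> [25, 35]
push(24) -> [25, 35, 24]
pop()->24, [25, 35]
push(28) -> [25, 35, 28]
peek()->28
push(18) -> [25, 35, 28, 18]

Final stack: [25, 35, 28, 18]


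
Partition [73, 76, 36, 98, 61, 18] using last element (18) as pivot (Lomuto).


Pivot: 18
Place pivot at 0: [18, 76, 36, 98, 61, 73]

Partitioned: [18, 76, 36, 98, 61, 73]


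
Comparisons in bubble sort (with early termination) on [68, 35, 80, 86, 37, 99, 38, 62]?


Algorithm: bubble sort (with early termination)
Input: [68, 35, 80, 86, 37, 99, 38, 62]
Sorted: [35, 37, 38, 62, 68, 80, 86, 99]

25


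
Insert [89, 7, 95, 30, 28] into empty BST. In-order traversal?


Insert 89: root
Insert 7: L from 89
Insert 95: R from 89
Insert 30: L from 89 -> R from 7
Insert 28: L from 89 -> R from 7 -> L from 30

In-order: [7, 28, 30, 89, 95]


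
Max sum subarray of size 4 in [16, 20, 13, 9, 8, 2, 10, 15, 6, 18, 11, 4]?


[0:4]: 58
[1:5]: 50
[2:6]: 32
[3:7]: 29
[4:8]: 35
[5:9]: 33
[6:10]: 49
[7:11]: 50
[8:12]: 39

Max: 58 at [0:4]


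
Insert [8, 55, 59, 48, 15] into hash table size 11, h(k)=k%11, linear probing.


Insert 8: h=8 -> slot 8
Insert 55: h=0 -> slot 0
Insert 59: h=4 -> slot 4
Insert 48: h=4, 1 probes -> slot 5
Insert 15: h=4, 2 probes -> slot 6

Table: [55, None, None, None, 59, 48, 15, None, 8, None, None]


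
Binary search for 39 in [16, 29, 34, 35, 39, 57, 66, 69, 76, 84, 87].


Step 1: lo=0, hi=10, mid=5, val=57
Step 2: lo=0, hi=4, mid=2, val=34
Step 3: lo=3, hi=4, mid=3, val=35
Step 4: lo=4, hi=4, mid=4, val=39

Found at index 4


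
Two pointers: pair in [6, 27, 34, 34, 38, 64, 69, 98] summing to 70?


lo=0(6)+hi=7(98)=104
lo=0(6)+hi=6(69)=75
lo=0(6)+hi=5(64)=70

Yes: 6+64=70


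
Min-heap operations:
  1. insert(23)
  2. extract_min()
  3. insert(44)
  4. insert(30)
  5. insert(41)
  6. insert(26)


insert(23) -> [23]
extract_min()->23, []
insert(44) -> [44]
insert(30) -> [30, 44]
insert(41) -> [30, 44, 41]
insert(26) -> [26, 30, 41, 44]

Final heap: [26, 30, 41, 44]


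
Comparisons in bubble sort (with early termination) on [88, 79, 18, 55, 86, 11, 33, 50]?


Algorithm: bubble sort (with early termination)
Input: [88, 79, 18, 55, 86, 11, 33, 50]
Sorted: [11, 18, 33, 50, 55, 79, 86, 88]

27


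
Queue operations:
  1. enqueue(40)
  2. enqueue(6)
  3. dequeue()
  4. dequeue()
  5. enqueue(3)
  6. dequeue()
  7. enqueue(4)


enqueue(40) -> [40]
enqueue(6) -> [40, 6]
dequeue()->40, [6]
dequeue()->6, []
enqueue(3) -> [3]
dequeue()->3, []
enqueue(4) -> [4]

Final queue: [4]


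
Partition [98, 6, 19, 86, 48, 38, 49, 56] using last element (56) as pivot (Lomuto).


Pivot: 56
  6 <= 56: swap -> [6, 98, 19, 86, 48, 38, 49, 56]
  19 <= 56: swap -> [6, 19, 98, 86, 48, 38, 49, 56]
  48 <= 56: swap -> [6, 19, 48, 86, 98, 38, 49, 56]
  38 <= 56: swap -> [6, 19, 48, 38, 98, 86, 49, 56]
  49 <= 56: swap -> [6, 19, 48, 38, 49, 86, 98, 56]
Place pivot at 5: [6, 19, 48, 38, 49, 56, 98, 86]

Partitioned: [6, 19, 48, 38, 49, 56, 98, 86]


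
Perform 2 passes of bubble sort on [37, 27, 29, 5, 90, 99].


Initial: [37, 27, 29, 5, 90, 99]
Pass 1: [27, 29, 5, 37, 90, 99] (3 swaps)
Pass 2: [27, 5, 29, 37, 90, 99] (1 swaps)

After 2 passes: [27, 5, 29, 37, 90, 99]


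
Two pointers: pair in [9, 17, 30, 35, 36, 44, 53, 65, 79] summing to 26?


lo=0(9)+hi=8(79)=88
lo=0(9)+hi=7(65)=74
lo=0(9)+hi=6(53)=62
lo=0(9)+hi=5(44)=53
lo=0(9)+hi=4(36)=45
lo=0(9)+hi=3(35)=44
lo=0(9)+hi=2(30)=39
lo=0(9)+hi=1(17)=26

Yes: 9+17=26


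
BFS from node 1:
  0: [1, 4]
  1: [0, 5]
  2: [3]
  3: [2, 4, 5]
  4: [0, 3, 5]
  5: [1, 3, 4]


Visit 1, enqueue [0, 5]
Visit 0, enqueue [4]
Visit 5, enqueue [3]
Visit 4, enqueue []
Visit 3, enqueue [2]
Visit 2, enqueue []

BFS order: [1, 0, 5, 4, 3, 2]


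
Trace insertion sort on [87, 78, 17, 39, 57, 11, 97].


Initial: [87, 78, 17, 39, 57, 11, 97]
Insert 78: [78, 87, 17, 39, 57, 11, 97]
Insert 17: [17, 78, 87, 39, 57, 11, 97]
Insert 39: [17, 39, 78, 87, 57, 11, 97]
Insert 57: [17, 39, 57, 78, 87, 11, 97]
Insert 11: [11, 17, 39, 57, 78, 87, 97]
Insert 97: [11, 17, 39, 57, 78, 87, 97]

Sorted: [11, 17, 39, 57, 78, 87, 97]


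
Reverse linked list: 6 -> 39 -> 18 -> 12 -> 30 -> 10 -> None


Step 1: curr=6, set curr.next=prev(None) | reversed so far: 6
Step 2: curr=39, set curr.next=prev(6) | reversed so far: 39 -> 6
Step 3: curr=18, set curr.next=prev(39) | reversed so far: 18 -> 39 -> 6
Step 4: curr=12, set curr.next=prev(18) | reversed so far: 12 -> 18 -> 39 -> 6
Step 5: curr=30, set curr.next=prev(12) | reversed so far: 30 -> 12 -> 18 -> 39 -> 6
Step 6: curr=10, set curr.next=prev(30) | reversed so far: 10 -> 30 -> 12 -> 18 -> 39 -> 6

10 -> 30 -> 12 -> 18 -> 39 -> 6 -> None


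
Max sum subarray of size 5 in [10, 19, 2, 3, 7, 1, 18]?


[0:5]: 41
[1:6]: 32
[2:7]: 31

Max: 41 at [0:5]


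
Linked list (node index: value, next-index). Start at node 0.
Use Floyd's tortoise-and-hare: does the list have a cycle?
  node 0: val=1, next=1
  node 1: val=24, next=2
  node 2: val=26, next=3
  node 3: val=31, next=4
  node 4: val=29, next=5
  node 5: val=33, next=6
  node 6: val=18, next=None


Floyd's tortoise (slow, +1) and hare (fast, +2):
  init: slow=0, fast=0
  step 1: slow=1, fast=2
  step 2: slow=2, fast=4
  step 3: slow=3, fast=6
  step 4: fast -> None, no cycle

Cycle: no


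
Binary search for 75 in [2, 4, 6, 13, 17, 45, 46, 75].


Step 1: lo=0, hi=7, mid=3, val=13
Step 2: lo=4, hi=7, mid=5, val=45
Step 3: lo=6, hi=7, mid=6, val=46
Step 4: lo=7, hi=7, mid=7, val=75

Found at index 7


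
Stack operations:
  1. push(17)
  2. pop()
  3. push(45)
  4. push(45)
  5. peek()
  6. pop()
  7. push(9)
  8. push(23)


push(17) -> [17]
pop()->17, []
push(45) -> [45]
push(45) -> [45, 45]
peek()->45
pop()->45, [45]
push(9) -> [45, 9]
push(23) -> [45, 9, 23]

Final stack: [45, 9, 23]


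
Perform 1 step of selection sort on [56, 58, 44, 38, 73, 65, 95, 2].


Initial: [56, 58, 44, 38, 73, 65, 95, 2]
Step 1: min=2 at 7
  Swap: [2, 58, 44, 38, 73, 65, 95, 56]

After 1 step: [2, 58, 44, 38, 73, 65, 95, 56]


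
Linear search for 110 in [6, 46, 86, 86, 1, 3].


i=0: 6!=110
i=1: 46!=110
i=2: 86!=110
i=3: 86!=110
i=4: 1!=110
i=5: 3!=110

Not found, 6 comps


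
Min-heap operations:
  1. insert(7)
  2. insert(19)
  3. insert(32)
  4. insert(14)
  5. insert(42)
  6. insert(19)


insert(7) -> [7]
insert(19) -> [7, 19]
insert(32) -> [7, 19, 32]
insert(14) -> [7, 14, 32, 19]
insert(42) -> [7, 14, 32, 19, 42]
insert(19) -> [7, 14, 19, 19, 42, 32]

Final heap: [7, 14, 19, 19, 42, 32]


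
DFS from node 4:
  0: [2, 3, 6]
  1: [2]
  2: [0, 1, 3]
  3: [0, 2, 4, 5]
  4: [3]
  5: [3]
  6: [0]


Visit 4, push [3]
Visit 3, push [5, 2, 0]
Visit 0, push [6, 2]
Visit 2, push [1]
Visit 1, push []
Visit 6, push []
Visit 5, push []

DFS order: [4, 3, 0, 2, 1, 6, 5]


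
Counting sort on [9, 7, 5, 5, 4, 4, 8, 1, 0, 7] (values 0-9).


Input: [9, 7, 5, 5, 4, 4, 8, 1, 0, 7]
Counts: [1, 1, 0, 0, 2, 2, 0, 2, 1, 1]

Sorted: [0, 1, 4, 4, 5, 5, 7, 7, 8, 9]


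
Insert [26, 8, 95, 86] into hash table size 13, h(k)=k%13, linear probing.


Insert 26: h=0 -> slot 0
Insert 8: h=8 -> slot 8
Insert 95: h=4 -> slot 4
Insert 86: h=8, 1 probes -> slot 9

Table: [26, None, None, None, 95, None, None, None, 8, 86, None, None, None]


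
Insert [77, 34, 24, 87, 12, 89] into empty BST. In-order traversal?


Insert 77: root
Insert 34: L from 77
Insert 24: L from 77 -> L from 34
Insert 87: R from 77
Insert 12: L from 77 -> L from 34 -> L from 24
Insert 89: R from 77 -> R from 87

In-order: [12, 24, 34, 77, 87, 89]


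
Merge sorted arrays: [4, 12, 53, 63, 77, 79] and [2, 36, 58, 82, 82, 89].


Take 2 from B
Take 4 from A
Take 12 from A
Take 36 from B
Take 53 from A
Take 58 from B
Take 63 from A
Take 77 from A
Take 79 from A

Merged: [2, 4, 12, 36, 53, 58, 63, 77, 79, 82, 82, 89]


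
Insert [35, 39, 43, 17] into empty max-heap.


Insert 35: [35]
Insert 39: [39, 35]
Insert 43: [43, 35, 39]
Insert 17: [43, 35, 39, 17]

Final heap: [43, 35, 39, 17]


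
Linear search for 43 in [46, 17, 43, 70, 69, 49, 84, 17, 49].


i=0: 46!=43
i=1: 17!=43
i=2: 43==43 found!

Found at 2, 3 comps


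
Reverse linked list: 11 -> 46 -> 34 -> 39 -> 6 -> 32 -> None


Step 1: curr=11, set curr.next=prev(None) | reversed so far: 11
Step 2: curr=46, set curr.next=prev(11) | reversed so far: 46 -> 11
Step 3: curr=34, set curr.next=prev(46) | reversed so far: 34 -> 46 -> 11
Step 4: curr=39, set curr.next=prev(34) | reversed so far: 39 -> 34 -> 46 -> 11
Step 5: curr=6, set curr.next=prev(39) | reversed so far: 6 -> 39 -> 34 -> 46 -> 11
Step 6: curr=32, set curr.next=prev(6) | reversed so far: 32 -> 6 -> 39 -> 34 -> 46 -> 11

32 -> 6 -> 39 -> 34 -> 46 -> 11 -> None


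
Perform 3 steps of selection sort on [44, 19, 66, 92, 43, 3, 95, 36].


Initial: [44, 19, 66, 92, 43, 3, 95, 36]
Step 1: min=3 at 5
  Swap: [3, 19, 66, 92, 43, 44, 95, 36]
Step 2: min=19 at 1
  Swap: [3, 19, 66, 92, 43, 44, 95, 36]
Step 3: min=36 at 7
  Swap: [3, 19, 36, 92, 43, 44, 95, 66]

After 3 steps: [3, 19, 36, 92, 43, 44, 95, 66]


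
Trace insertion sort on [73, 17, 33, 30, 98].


Initial: [73, 17, 33, 30, 98]
Insert 17: [17, 73, 33, 30, 98]
Insert 33: [17, 33, 73, 30, 98]
Insert 30: [17, 30, 33, 73, 98]
Insert 98: [17, 30, 33, 73, 98]

Sorted: [17, 30, 33, 73, 98]


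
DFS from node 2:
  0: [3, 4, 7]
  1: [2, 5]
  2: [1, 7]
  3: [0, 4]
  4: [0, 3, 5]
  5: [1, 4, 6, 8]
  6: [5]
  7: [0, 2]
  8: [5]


Visit 2, push [7, 1]
Visit 1, push [5]
Visit 5, push [8, 6, 4]
Visit 4, push [3, 0]
Visit 0, push [7, 3]
Visit 3, push []
Visit 7, push []
Visit 6, push []
Visit 8, push []

DFS order: [2, 1, 5, 4, 0, 3, 7, 6, 8]


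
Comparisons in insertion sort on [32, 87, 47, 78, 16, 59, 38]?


Algorithm: insertion sort
Input: [32, 87, 47, 78, 16, 59, 38]
Sorted: [16, 32, 38, 47, 59, 78, 87]

17


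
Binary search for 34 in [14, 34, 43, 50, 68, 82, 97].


Step 1: lo=0, hi=6, mid=3, val=50
Step 2: lo=0, hi=2, mid=1, val=34

Found at index 1


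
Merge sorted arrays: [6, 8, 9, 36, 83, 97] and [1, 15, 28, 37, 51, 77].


Take 1 from B
Take 6 from A
Take 8 from A
Take 9 from A
Take 15 from B
Take 28 from B
Take 36 from A
Take 37 from B
Take 51 from B
Take 77 from B

Merged: [1, 6, 8, 9, 15, 28, 36, 37, 51, 77, 83, 97]


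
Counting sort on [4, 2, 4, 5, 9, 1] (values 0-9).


Input: [4, 2, 4, 5, 9, 1]
Counts: [0, 1, 1, 0, 2, 1, 0, 0, 0, 1]

Sorted: [1, 2, 4, 4, 5, 9]


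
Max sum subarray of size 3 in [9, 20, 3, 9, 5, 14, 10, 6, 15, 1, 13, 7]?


[0:3]: 32
[1:4]: 32
[2:5]: 17
[3:6]: 28
[4:7]: 29
[5:8]: 30
[6:9]: 31
[7:10]: 22
[8:11]: 29
[9:12]: 21

Max: 32 at [0:3]


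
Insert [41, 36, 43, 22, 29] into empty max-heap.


Insert 41: [41]
Insert 36: [41, 36]
Insert 43: [43, 36, 41]
Insert 22: [43, 36, 41, 22]
Insert 29: [43, 36, 41, 22, 29]

Final heap: [43, 36, 41, 22, 29]


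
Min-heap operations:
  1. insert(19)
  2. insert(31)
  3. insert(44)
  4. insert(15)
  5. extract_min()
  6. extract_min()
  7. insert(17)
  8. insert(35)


insert(19) -> [19]
insert(31) -> [19, 31]
insert(44) -> [19, 31, 44]
insert(15) -> [15, 19, 44, 31]
extract_min()->15, [19, 31, 44]
extract_min()->19, [31, 44]
insert(17) -> [17, 44, 31]
insert(35) -> [17, 35, 31, 44]

Final heap: [17, 35, 31, 44]


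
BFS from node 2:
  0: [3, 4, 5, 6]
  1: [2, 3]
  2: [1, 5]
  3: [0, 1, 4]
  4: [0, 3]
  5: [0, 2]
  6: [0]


Visit 2, enqueue [1, 5]
Visit 1, enqueue [3]
Visit 5, enqueue [0]
Visit 3, enqueue [4]
Visit 0, enqueue [6]
Visit 4, enqueue []
Visit 6, enqueue []

BFS order: [2, 1, 5, 3, 0, 4, 6]


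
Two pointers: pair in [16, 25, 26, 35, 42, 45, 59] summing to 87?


lo=0(16)+hi=6(59)=75
lo=1(25)+hi=6(59)=84
lo=2(26)+hi=6(59)=85
lo=3(35)+hi=6(59)=94
lo=3(35)+hi=5(45)=80
lo=4(42)+hi=5(45)=87

Yes: 42+45=87


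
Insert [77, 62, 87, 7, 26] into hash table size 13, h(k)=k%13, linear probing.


Insert 77: h=12 -> slot 12
Insert 62: h=10 -> slot 10
Insert 87: h=9 -> slot 9
Insert 7: h=7 -> slot 7
Insert 26: h=0 -> slot 0

Table: [26, None, None, None, None, None, None, 7, None, 87, 62, None, 77]


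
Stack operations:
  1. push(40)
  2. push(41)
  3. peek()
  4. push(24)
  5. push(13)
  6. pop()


push(40) -> [40]
push(41) -> [40, 41]
peek()->41
push(24) -> [40, 41, 24]
push(13) -> [40, 41, 24, 13]
pop()->13, [40, 41, 24]

Final stack: [40, 41, 24]


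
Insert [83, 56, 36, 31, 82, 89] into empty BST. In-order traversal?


Insert 83: root
Insert 56: L from 83
Insert 36: L from 83 -> L from 56
Insert 31: L from 83 -> L from 56 -> L from 36
Insert 82: L from 83 -> R from 56
Insert 89: R from 83

In-order: [31, 36, 56, 82, 83, 89]


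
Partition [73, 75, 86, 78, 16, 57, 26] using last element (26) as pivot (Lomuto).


Pivot: 26
  16 <= 26: swap -> [16, 75, 86, 78, 73, 57, 26]
Place pivot at 1: [16, 26, 86, 78, 73, 57, 75]

Partitioned: [16, 26, 86, 78, 73, 57, 75]


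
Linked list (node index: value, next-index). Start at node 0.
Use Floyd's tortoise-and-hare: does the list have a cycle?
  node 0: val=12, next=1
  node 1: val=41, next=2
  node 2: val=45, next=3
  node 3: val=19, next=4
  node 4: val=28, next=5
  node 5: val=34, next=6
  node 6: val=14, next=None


Floyd's tortoise (slow, +1) and hare (fast, +2):
  init: slow=0, fast=0
  step 1: slow=1, fast=2
  step 2: slow=2, fast=4
  step 3: slow=3, fast=6
  step 4: fast -> None, no cycle

Cycle: no


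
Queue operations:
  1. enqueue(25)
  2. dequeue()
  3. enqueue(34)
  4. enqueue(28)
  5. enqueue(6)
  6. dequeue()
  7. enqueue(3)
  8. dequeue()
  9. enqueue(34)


enqueue(25) -> [25]
dequeue()->25, []
enqueue(34) -> [34]
enqueue(28) -> [34, 28]
enqueue(6) -> [34, 28, 6]
dequeue()->34, [28, 6]
enqueue(3) -> [28, 6, 3]
dequeue()->28, [6, 3]
enqueue(34) -> [6, 3, 34]

Final queue: [6, 3, 34]


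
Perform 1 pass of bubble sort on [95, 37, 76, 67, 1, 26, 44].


Initial: [95, 37, 76, 67, 1, 26, 44]
Pass 1: [37, 76, 67, 1, 26, 44, 95] (6 swaps)

After 1 pass: [37, 76, 67, 1, 26, 44, 95]


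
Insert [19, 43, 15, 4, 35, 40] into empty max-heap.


Insert 19: [19]
Insert 43: [43, 19]
Insert 15: [43, 19, 15]
Insert 4: [43, 19, 15, 4]
Insert 35: [43, 35, 15, 4, 19]
Insert 40: [43, 35, 40, 4, 19, 15]

Final heap: [43, 35, 40, 4, 19, 15]


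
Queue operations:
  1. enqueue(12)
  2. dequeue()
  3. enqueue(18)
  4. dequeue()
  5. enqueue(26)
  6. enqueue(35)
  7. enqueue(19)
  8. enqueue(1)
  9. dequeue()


enqueue(12) -> [12]
dequeue()->12, []
enqueue(18) -> [18]
dequeue()->18, []
enqueue(26) -> [26]
enqueue(35) -> [26, 35]
enqueue(19) -> [26, 35, 19]
enqueue(1) -> [26, 35, 19, 1]
dequeue()->26, [35, 19, 1]

Final queue: [35, 19, 1]


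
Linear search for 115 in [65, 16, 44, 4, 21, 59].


i=0: 65!=115
i=1: 16!=115
i=2: 44!=115
i=3: 4!=115
i=4: 21!=115
i=5: 59!=115

Not found, 6 comps


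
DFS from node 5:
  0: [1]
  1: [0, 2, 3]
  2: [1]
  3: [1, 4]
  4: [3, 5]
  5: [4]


Visit 5, push [4]
Visit 4, push [3]
Visit 3, push [1]
Visit 1, push [2, 0]
Visit 0, push []
Visit 2, push []

DFS order: [5, 4, 3, 1, 0, 2]


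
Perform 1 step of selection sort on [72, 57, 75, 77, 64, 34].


Initial: [72, 57, 75, 77, 64, 34]
Step 1: min=34 at 5
  Swap: [34, 57, 75, 77, 64, 72]

After 1 step: [34, 57, 75, 77, 64, 72]


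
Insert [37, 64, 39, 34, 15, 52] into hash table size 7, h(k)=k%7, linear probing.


Insert 37: h=2 -> slot 2
Insert 64: h=1 -> slot 1
Insert 39: h=4 -> slot 4
Insert 34: h=6 -> slot 6
Insert 15: h=1, 2 probes -> slot 3
Insert 52: h=3, 2 probes -> slot 5

Table: [None, 64, 37, 15, 39, 52, 34]


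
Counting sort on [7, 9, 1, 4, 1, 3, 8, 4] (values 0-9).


Input: [7, 9, 1, 4, 1, 3, 8, 4]
Counts: [0, 2, 0, 1, 2, 0, 0, 1, 1, 1]

Sorted: [1, 1, 3, 4, 4, 7, 8, 9]


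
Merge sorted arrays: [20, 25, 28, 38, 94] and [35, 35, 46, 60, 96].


Take 20 from A
Take 25 from A
Take 28 from A
Take 35 from B
Take 35 from B
Take 38 from A
Take 46 from B
Take 60 from B
Take 94 from A

Merged: [20, 25, 28, 35, 35, 38, 46, 60, 94, 96]


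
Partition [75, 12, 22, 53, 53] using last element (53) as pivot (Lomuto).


Pivot: 53
  12 <= 53: swap -> [12, 75, 22, 53, 53]
  22 <= 53: swap -> [12, 22, 75, 53, 53]
  53 <= 53: swap -> [12, 22, 53, 75, 53]
Place pivot at 3: [12, 22, 53, 53, 75]

Partitioned: [12, 22, 53, 53, 75]


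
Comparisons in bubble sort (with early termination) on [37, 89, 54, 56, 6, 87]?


Algorithm: bubble sort (with early termination)
Input: [37, 89, 54, 56, 6, 87]
Sorted: [6, 37, 54, 56, 87, 89]

15


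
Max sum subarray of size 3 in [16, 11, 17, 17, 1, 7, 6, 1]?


[0:3]: 44
[1:4]: 45
[2:5]: 35
[3:6]: 25
[4:7]: 14
[5:8]: 14

Max: 45 at [1:4]


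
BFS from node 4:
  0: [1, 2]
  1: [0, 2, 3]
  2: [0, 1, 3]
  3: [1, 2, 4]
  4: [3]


Visit 4, enqueue [3]
Visit 3, enqueue [1, 2]
Visit 1, enqueue [0]
Visit 2, enqueue []
Visit 0, enqueue []

BFS order: [4, 3, 1, 2, 0]


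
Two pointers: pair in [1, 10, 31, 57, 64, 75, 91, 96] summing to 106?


lo=0(1)+hi=7(96)=97
lo=1(10)+hi=7(96)=106

Yes: 10+96=106


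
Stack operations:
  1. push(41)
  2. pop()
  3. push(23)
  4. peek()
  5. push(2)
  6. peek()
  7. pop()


push(41) -> [41]
pop()->41, []
push(23) -> [23]
peek()->23
push(2) -> [23, 2]
peek()->2
pop()->2, [23]

Final stack: [23]


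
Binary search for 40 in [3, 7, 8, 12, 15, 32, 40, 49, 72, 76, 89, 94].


Step 1: lo=0, hi=11, mid=5, val=32
Step 2: lo=6, hi=11, mid=8, val=72
Step 3: lo=6, hi=7, mid=6, val=40

Found at index 6


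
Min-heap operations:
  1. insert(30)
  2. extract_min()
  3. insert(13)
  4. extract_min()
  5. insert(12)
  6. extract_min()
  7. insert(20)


insert(30) -> [30]
extract_min()->30, []
insert(13) -> [13]
extract_min()->13, []
insert(12) -> [12]
extract_min()->12, []
insert(20) -> [20]

Final heap: [20]


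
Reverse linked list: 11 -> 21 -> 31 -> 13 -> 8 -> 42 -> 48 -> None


Step 1: curr=11, set curr.next=prev(None) | reversed so far: 11
Step 2: curr=21, set curr.next=prev(11) | reversed so far: 21 -> 11
Step 3: curr=31, set curr.next=prev(21) | reversed so far: 31 -> 21 -> 11
Step 4: curr=13, set curr.next=prev(31) | reversed so far: 13 -> 31 -> 21 -> 11
Step 5: curr=8, set curr.next=prev(13) | reversed so far: 8 -> 13 -> 31 -> 21 -> 11
Step 6: curr=42, set curr.next=prev(8) | reversed so far: 42 -> 8 -> 13 -> 31 -> 21 -> 11
Step 7: curr=48, set curr.next=prev(42) | reversed so far: 48 -> 42 -> 8 -> 13 -> 31 -> 21 -> 11

48 -> 42 -> 8 -> 13 -> 31 -> 21 -> 11 -> None


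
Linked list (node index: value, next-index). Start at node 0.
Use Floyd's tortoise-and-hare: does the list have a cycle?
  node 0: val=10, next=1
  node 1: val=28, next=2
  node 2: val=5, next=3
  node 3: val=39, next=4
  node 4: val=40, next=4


Floyd's tortoise (slow, +1) and hare (fast, +2):
  init: slow=0, fast=0
  step 1: slow=1, fast=2
  step 2: slow=2, fast=4
  step 3: slow=3, fast=4
  step 4: slow=4, fast=4
  slow == fast at node 4: cycle detected

Cycle: yes


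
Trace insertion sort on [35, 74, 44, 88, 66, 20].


Initial: [35, 74, 44, 88, 66, 20]
Insert 74: [35, 74, 44, 88, 66, 20]
Insert 44: [35, 44, 74, 88, 66, 20]
Insert 88: [35, 44, 74, 88, 66, 20]
Insert 66: [35, 44, 66, 74, 88, 20]
Insert 20: [20, 35, 44, 66, 74, 88]

Sorted: [20, 35, 44, 66, 74, 88]


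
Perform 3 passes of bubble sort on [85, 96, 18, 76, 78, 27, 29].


Initial: [85, 96, 18, 76, 78, 27, 29]
Pass 1: [85, 18, 76, 78, 27, 29, 96] (5 swaps)
Pass 2: [18, 76, 78, 27, 29, 85, 96] (5 swaps)
Pass 3: [18, 76, 27, 29, 78, 85, 96] (2 swaps)

After 3 passes: [18, 76, 27, 29, 78, 85, 96]


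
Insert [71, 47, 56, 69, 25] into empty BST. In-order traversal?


Insert 71: root
Insert 47: L from 71
Insert 56: L from 71 -> R from 47
Insert 69: L from 71 -> R from 47 -> R from 56
Insert 25: L from 71 -> L from 47

In-order: [25, 47, 56, 69, 71]


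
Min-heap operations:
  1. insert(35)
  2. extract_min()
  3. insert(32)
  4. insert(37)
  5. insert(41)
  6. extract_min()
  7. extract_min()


insert(35) -> [35]
extract_min()->35, []
insert(32) -> [32]
insert(37) -> [32, 37]
insert(41) -> [32, 37, 41]
extract_min()->32, [37, 41]
extract_min()->37, [41]

Final heap: [41]


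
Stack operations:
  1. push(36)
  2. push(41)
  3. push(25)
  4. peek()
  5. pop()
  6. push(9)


push(36) -> [36]
push(41) -> [36, 41]
push(25) -> [36, 41, 25]
peek()->25
pop()->25, [36, 41]
push(9) -> [36, 41, 9]

Final stack: [36, 41, 9]


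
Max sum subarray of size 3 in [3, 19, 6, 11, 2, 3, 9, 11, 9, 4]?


[0:3]: 28
[1:4]: 36
[2:5]: 19
[3:6]: 16
[4:7]: 14
[5:8]: 23
[6:9]: 29
[7:10]: 24

Max: 36 at [1:4]


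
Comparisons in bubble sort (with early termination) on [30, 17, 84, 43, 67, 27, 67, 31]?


Algorithm: bubble sort (with early termination)
Input: [30, 17, 84, 43, 67, 27, 67, 31]
Sorted: [17, 27, 30, 31, 43, 67, 67, 84]

25


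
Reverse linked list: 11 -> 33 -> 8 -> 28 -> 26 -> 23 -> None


Step 1: curr=11, set curr.next=prev(None) | reversed so far: 11
Step 2: curr=33, set curr.next=prev(11) | reversed so far: 33 -> 11
Step 3: curr=8, set curr.next=prev(33) | reversed so far: 8 -> 33 -> 11
Step 4: curr=28, set curr.next=prev(8) | reversed so far: 28 -> 8 -> 33 -> 11
Step 5: curr=26, set curr.next=prev(28) | reversed so far: 26 -> 28 -> 8 -> 33 -> 11
Step 6: curr=23, set curr.next=prev(26) | reversed so far: 23 -> 26 -> 28 -> 8 -> 33 -> 11

23 -> 26 -> 28 -> 8 -> 33 -> 11 -> None


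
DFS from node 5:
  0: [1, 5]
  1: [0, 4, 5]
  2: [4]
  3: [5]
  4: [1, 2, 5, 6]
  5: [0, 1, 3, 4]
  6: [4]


Visit 5, push [4, 3, 1, 0]
Visit 0, push [1]
Visit 1, push [4]
Visit 4, push [6, 2]
Visit 2, push []
Visit 6, push []
Visit 3, push []

DFS order: [5, 0, 1, 4, 2, 6, 3]


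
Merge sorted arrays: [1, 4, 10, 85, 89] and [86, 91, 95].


Take 1 from A
Take 4 from A
Take 10 from A
Take 85 from A
Take 86 from B
Take 89 from A

Merged: [1, 4, 10, 85, 86, 89, 91, 95]


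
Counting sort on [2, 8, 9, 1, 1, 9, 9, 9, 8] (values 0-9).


Input: [2, 8, 9, 1, 1, 9, 9, 9, 8]
Counts: [0, 2, 1, 0, 0, 0, 0, 0, 2, 4]

Sorted: [1, 1, 2, 8, 8, 9, 9, 9, 9]


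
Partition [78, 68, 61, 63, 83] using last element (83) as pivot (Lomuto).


Pivot: 83
  78 <= 83: advance i (no swap)
  68 <= 83: advance i (no swap)
  61 <= 83: advance i (no swap)
  63 <= 83: advance i (no swap)
Place pivot at 4: [78, 68, 61, 63, 83]

Partitioned: [78, 68, 61, 63, 83]


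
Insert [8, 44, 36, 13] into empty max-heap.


Insert 8: [8]
Insert 44: [44, 8]
Insert 36: [44, 8, 36]
Insert 13: [44, 13, 36, 8]

Final heap: [44, 13, 36, 8]


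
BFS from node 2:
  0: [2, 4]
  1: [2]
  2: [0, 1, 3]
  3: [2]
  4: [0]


Visit 2, enqueue [0, 1, 3]
Visit 0, enqueue [4]
Visit 1, enqueue []
Visit 3, enqueue []
Visit 4, enqueue []

BFS order: [2, 0, 1, 3, 4]


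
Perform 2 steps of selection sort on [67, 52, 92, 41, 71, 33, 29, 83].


Initial: [67, 52, 92, 41, 71, 33, 29, 83]
Step 1: min=29 at 6
  Swap: [29, 52, 92, 41, 71, 33, 67, 83]
Step 2: min=33 at 5
  Swap: [29, 33, 92, 41, 71, 52, 67, 83]

After 2 steps: [29, 33, 92, 41, 71, 52, 67, 83]


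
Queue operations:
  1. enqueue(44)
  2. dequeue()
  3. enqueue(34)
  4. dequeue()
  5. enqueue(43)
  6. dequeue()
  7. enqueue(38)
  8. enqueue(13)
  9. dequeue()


enqueue(44) -> [44]
dequeue()->44, []
enqueue(34) -> [34]
dequeue()->34, []
enqueue(43) -> [43]
dequeue()->43, []
enqueue(38) -> [38]
enqueue(13) -> [38, 13]
dequeue()->38, [13]

Final queue: [13]


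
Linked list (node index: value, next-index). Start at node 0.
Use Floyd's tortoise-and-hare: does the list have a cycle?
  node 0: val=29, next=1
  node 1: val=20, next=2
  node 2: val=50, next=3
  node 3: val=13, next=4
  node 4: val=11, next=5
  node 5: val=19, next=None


Floyd's tortoise (slow, +1) and hare (fast, +2):
  init: slow=0, fast=0
  step 1: slow=1, fast=2
  step 2: slow=2, fast=4
  step 3: fast 4->5->None, no cycle

Cycle: no


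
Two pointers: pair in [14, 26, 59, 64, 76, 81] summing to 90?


lo=0(14)+hi=5(81)=95
lo=0(14)+hi=4(76)=90

Yes: 14+76=90


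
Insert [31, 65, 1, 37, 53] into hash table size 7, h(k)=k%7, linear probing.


Insert 31: h=3 -> slot 3
Insert 65: h=2 -> slot 2
Insert 1: h=1 -> slot 1
Insert 37: h=2, 2 probes -> slot 4
Insert 53: h=4, 1 probes -> slot 5

Table: [None, 1, 65, 31, 37, 53, None]


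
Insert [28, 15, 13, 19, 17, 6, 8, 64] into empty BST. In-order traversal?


Insert 28: root
Insert 15: L from 28
Insert 13: L from 28 -> L from 15
Insert 19: L from 28 -> R from 15
Insert 17: L from 28 -> R from 15 -> L from 19
Insert 6: L from 28 -> L from 15 -> L from 13
Insert 8: L from 28 -> L from 15 -> L from 13 -> R from 6
Insert 64: R from 28

In-order: [6, 8, 13, 15, 17, 19, 28, 64]


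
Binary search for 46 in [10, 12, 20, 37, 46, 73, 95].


Step 1: lo=0, hi=6, mid=3, val=37
Step 2: lo=4, hi=6, mid=5, val=73
Step 3: lo=4, hi=4, mid=4, val=46

Found at index 4


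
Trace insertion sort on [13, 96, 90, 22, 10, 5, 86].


Initial: [13, 96, 90, 22, 10, 5, 86]
Insert 96: [13, 96, 90, 22, 10, 5, 86]
Insert 90: [13, 90, 96, 22, 10, 5, 86]
Insert 22: [13, 22, 90, 96, 10, 5, 86]
Insert 10: [10, 13, 22, 90, 96, 5, 86]
Insert 5: [5, 10, 13, 22, 90, 96, 86]
Insert 86: [5, 10, 13, 22, 86, 90, 96]

Sorted: [5, 10, 13, 22, 86, 90, 96]


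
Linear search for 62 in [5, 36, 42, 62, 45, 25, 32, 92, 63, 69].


i=0: 5!=62
i=1: 36!=62
i=2: 42!=62
i=3: 62==62 found!

Found at 3, 4 comps


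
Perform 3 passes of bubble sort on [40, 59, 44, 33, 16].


Initial: [40, 59, 44, 33, 16]
Pass 1: [40, 44, 33, 16, 59] (3 swaps)
Pass 2: [40, 33, 16, 44, 59] (2 swaps)
Pass 3: [33, 16, 40, 44, 59] (2 swaps)

After 3 passes: [33, 16, 40, 44, 59]


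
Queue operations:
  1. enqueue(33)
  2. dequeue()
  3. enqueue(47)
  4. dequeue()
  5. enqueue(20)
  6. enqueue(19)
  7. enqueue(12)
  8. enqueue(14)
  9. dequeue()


enqueue(33) -> [33]
dequeue()->33, []
enqueue(47) -> [47]
dequeue()->47, []
enqueue(20) -> [20]
enqueue(19) -> [20, 19]
enqueue(12) -> [20, 19, 12]
enqueue(14) -> [20, 19, 12, 14]
dequeue()->20, [19, 12, 14]

Final queue: [19, 12, 14]


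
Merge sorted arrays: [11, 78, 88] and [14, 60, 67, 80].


Take 11 from A
Take 14 from B
Take 60 from B
Take 67 from B
Take 78 from A
Take 80 from B

Merged: [11, 14, 60, 67, 78, 80, 88]


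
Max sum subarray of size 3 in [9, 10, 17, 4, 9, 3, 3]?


[0:3]: 36
[1:4]: 31
[2:5]: 30
[3:6]: 16
[4:7]: 15

Max: 36 at [0:3]


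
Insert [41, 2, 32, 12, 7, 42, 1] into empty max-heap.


Insert 41: [41]
Insert 2: [41, 2]
Insert 32: [41, 2, 32]
Insert 12: [41, 12, 32, 2]
Insert 7: [41, 12, 32, 2, 7]
Insert 42: [42, 12, 41, 2, 7, 32]
Insert 1: [42, 12, 41, 2, 7, 32, 1]

Final heap: [42, 12, 41, 2, 7, 32, 1]


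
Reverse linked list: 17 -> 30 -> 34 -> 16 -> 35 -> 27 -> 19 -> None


Step 1: curr=17, set curr.next=prev(None) | reversed so far: 17
Step 2: curr=30, set curr.next=prev(17) | reversed so far: 30 -> 17
Step 3: curr=34, set curr.next=prev(30) | reversed so far: 34 -> 30 -> 17
Step 4: curr=16, set curr.next=prev(34) | reversed so far: 16 -> 34 -> 30 -> 17
Step 5: curr=35, set curr.next=prev(16) | reversed so far: 35 -> 16 -> 34 -> 30 -> 17
Step 6: curr=27, set curr.next=prev(35) | reversed so far: 27 -> 35 -> 16 -> 34 -> 30 -> 17
Step 7: curr=19, set curr.next=prev(27) | reversed so far: 19 -> 27 -> 35 -> 16 -> 34 -> 30 -> 17

19 -> 27 -> 35 -> 16 -> 34 -> 30 -> 17 -> None


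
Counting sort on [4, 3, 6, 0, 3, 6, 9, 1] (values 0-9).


Input: [4, 3, 6, 0, 3, 6, 9, 1]
Counts: [1, 1, 0, 2, 1, 0, 2, 0, 0, 1]

Sorted: [0, 1, 3, 3, 4, 6, 6, 9]


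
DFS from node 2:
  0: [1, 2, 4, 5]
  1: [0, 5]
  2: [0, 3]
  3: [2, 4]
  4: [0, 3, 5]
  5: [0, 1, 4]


Visit 2, push [3, 0]
Visit 0, push [5, 4, 1]
Visit 1, push [5]
Visit 5, push [4]
Visit 4, push [3]
Visit 3, push []

DFS order: [2, 0, 1, 5, 4, 3]


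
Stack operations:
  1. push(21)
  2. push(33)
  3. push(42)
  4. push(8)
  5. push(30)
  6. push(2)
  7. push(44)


push(21) -> [21]
push(33) -> [21, 33]
push(42) -> [21, 33, 42]
push(8) -> [21, 33, 42, 8]
push(30) -> [21, 33, 42, 8, 30]
push(2) -> [21, 33, 42, 8, 30, 2]
push(44) -> [21, 33, 42, 8, 30, 2, 44]

Final stack: [21, 33, 42, 8, 30, 2, 44]
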